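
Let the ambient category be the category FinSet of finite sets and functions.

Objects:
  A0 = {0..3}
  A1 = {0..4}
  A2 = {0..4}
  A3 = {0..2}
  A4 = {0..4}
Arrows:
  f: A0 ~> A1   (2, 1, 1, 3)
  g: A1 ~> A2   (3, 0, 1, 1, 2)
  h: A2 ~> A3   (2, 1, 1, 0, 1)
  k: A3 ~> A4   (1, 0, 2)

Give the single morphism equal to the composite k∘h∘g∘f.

Answer: (0, 2, 2, 0)

Trace:
  0 f~>2 g~>1 h~>1 k~>0
  1 f~>1 g~>0 h~>2 k~>2
  2 f~>1 g~>0 h~>2 k~>2
  3 f~>3 g~>1 h~>1 k~>0
⟦path⟧: (0, 2, 2, 0)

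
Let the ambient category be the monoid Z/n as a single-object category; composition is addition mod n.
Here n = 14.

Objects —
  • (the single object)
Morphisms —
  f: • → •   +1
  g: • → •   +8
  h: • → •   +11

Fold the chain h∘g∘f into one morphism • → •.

  0 +1≡1 +8≡9 +11≡6  (mod 14)
composite: +6

Answer: +6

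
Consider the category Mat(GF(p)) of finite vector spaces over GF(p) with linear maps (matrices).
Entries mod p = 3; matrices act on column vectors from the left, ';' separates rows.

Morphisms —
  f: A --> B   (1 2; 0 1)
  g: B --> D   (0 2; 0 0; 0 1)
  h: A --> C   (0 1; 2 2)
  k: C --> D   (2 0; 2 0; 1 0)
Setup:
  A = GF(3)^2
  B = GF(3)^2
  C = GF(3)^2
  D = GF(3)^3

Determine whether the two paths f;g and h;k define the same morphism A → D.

Path 1 = f;g:
  e0=⟨1,0⟩ f-->⟨1,0⟩ g-->⟨0,0,0⟩
  e1=⟨0,1⟩ f-->⟨2,1⟩ g-->⟨2,0,1⟩
  result₁ = (0 2; 0 0; 0 1)
Path 2 = h;k:
  e0=⟨1,0⟩ h-->⟨0,2⟩ k-->⟨0,0,0⟩
  e1=⟨0,1⟩ h-->⟨1,2⟩ k-->⟨2,2,1⟩
  result₂ = (0 2; 0 2; 0 1)
Equal? distinct morphisms ✗

Answer: DOES NOT COMMUTE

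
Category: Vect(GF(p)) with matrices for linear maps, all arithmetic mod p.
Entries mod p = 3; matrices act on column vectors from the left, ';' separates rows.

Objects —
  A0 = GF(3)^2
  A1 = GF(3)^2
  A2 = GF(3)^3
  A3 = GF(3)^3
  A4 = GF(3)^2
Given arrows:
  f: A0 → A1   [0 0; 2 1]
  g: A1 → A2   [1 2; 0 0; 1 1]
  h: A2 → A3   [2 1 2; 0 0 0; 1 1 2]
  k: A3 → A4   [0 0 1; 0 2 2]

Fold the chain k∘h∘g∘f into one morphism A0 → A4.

  e0=⟨1,0⟩ f→⟨0,2⟩ g→⟨1,0,2⟩ h→⟨0,0,2⟩ k→⟨2,1⟩
  e1=⟨0,1⟩ f→⟨0,1⟩ g→⟨2,0,1⟩ h→⟨0,0,1⟩ k→⟨1,2⟩
composite: [2 1; 1 2]

Answer: [2 1; 1 2]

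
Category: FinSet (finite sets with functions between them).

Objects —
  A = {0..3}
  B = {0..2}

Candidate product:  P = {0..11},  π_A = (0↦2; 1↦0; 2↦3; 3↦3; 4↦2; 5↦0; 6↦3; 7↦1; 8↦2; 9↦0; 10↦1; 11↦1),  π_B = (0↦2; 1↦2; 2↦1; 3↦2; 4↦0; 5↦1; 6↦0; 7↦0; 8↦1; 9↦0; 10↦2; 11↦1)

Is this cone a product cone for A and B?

Answer: VALID PRODUCT

Trace:
|A|·|B| = 4·3 = 12;  |P| = 12
Check the pairing map k ↦ (π_A(k), π_B(k)):
  0 ↦ (2,2)
  1 ↦ (0,2)
  2 ↦ (3,1)
  3 ↦ (3,2)
  4 ↦ (2,0)
  5 ↦ (0,1)
  6 ↦ (3,0)
  7 ↦ (1,0)
  8 ↦ (2,1)
  9 ↦ (0,0)
  10 ↦ (1,2)
  11 ↦ (1,1)
distinct pairs in image: 12 / 12 needed
  → bijection onto A×B; projections well-typed.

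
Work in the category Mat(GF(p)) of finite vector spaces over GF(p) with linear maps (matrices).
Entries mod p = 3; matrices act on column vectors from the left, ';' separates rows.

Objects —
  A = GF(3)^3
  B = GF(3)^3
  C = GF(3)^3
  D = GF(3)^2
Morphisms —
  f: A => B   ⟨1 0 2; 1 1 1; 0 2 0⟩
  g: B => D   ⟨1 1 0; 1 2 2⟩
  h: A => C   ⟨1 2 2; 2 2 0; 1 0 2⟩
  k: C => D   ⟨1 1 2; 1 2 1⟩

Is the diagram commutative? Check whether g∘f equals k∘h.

1) trace f;g:
  e0=[1,0,0] f=>[1,1,0] g=>[2,0]
  e1=[0,1,0] f=>[0,1,2] g=>[1,0]
  e2=[0,0,1] f=>[2,1,0] g=>[0,1]
  result₁ = ⟨2 1 0; 0 0 1⟩
2) trace h;k:
  e0=[1,0,0] h=>[1,2,1] k=>[2,0]
  e1=[0,1,0] h=>[2,2,0] k=>[1,0]
  e2=[0,0,1] h=>[2,0,2] k=>[0,1]
  result₂ = ⟨2 1 0; 0 0 1⟩
Equal? equal; square commutes

Answer: COMMUTES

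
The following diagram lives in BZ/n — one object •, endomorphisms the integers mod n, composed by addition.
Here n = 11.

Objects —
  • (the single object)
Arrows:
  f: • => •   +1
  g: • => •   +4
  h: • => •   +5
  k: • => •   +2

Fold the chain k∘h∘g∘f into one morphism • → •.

Answer: +1

Derivation:
  0 +1≡1 +4≡5 +5≡10 +2≡1  (mod 11)
composite: +1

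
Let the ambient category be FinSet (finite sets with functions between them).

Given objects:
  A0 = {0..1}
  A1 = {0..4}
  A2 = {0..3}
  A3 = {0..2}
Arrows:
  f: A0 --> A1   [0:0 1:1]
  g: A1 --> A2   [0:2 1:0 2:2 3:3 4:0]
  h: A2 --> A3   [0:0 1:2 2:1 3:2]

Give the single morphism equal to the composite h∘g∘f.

  0 f-->0 g-->2 h-->1
  1 f-->1 g-->0 h-->0
composite: [0:1 1:0]

Answer: [0:1 1:0]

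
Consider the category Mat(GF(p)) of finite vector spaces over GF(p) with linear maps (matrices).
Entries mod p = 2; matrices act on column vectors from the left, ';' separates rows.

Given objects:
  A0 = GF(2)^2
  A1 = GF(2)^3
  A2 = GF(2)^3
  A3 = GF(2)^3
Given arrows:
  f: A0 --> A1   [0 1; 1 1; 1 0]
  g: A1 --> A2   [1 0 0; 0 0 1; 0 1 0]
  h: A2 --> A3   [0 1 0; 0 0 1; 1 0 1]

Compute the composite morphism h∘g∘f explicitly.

Answer: [1 0; 1 1; 1 0]

Derivation:
  e0=⟨1,0⟩ f-->⟨0,1,1⟩ g-->⟨0,1,1⟩ h-->⟨1,1,1⟩
  e1=⟨0,1⟩ f-->⟨1,1,0⟩ g-->⟨1,0,1⟩ h-->⟨0,1,0⟩
composite: [1 0; 1 1; 1 0]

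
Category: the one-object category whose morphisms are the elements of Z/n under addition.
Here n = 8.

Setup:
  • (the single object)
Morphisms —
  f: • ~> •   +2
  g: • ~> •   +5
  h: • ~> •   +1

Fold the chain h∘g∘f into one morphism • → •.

  0 +2≡2 +5≡7 +1≡0  (mod 8)
result: +0

Answer: +0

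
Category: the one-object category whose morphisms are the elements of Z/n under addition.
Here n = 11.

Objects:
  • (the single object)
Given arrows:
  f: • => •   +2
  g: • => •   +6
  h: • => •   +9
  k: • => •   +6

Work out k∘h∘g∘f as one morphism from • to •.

Answer: +1

Trace:
  0 +2≡2 +6≡8 +9≡6 +6≡1  (mod 11)
composite: +1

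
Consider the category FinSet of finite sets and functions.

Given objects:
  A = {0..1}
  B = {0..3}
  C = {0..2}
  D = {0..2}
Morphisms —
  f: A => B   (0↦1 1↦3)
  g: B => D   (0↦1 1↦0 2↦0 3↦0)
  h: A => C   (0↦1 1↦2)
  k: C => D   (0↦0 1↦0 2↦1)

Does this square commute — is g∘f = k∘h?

Answer: DOES NOT COMMUTE

Trace:
Path 1 = f;g:
  0 f=>1 g=>0
  1 f=>3 g=>0
  ⟦path⟧₁ = (0↦0 1↦0)
Path 2 = h;k:
  0 h=>1 k=>0
  1 h=>2 k=>1
  ⟦path⟧₂ = (0↦0 1↦1)
Equal? differ; not commutative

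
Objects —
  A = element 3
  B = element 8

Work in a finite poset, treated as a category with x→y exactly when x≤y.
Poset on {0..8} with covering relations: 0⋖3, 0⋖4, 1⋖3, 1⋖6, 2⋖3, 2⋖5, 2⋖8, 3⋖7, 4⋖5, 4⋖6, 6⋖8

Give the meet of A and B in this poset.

Common predecessors of 3,8: {0,1,2}
  maximal lower bounds 0 and 1 are incomparable: neither 0≤1 nor 1≤0
→ no greatest lower bound exists

Answer: NO MEET EXISTS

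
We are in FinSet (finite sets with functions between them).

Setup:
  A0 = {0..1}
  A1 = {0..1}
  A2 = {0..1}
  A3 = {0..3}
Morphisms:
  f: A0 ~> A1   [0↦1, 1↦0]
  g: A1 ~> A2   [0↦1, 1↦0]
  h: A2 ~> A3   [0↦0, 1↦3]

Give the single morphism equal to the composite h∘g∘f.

Answer: [0↦0, 1↦3]

Trace:
  0 f~>1 g~>0 h~>0
  1 f~>0 g~>1 h~>3
⟦path⟧: [0↦0, 1↦3]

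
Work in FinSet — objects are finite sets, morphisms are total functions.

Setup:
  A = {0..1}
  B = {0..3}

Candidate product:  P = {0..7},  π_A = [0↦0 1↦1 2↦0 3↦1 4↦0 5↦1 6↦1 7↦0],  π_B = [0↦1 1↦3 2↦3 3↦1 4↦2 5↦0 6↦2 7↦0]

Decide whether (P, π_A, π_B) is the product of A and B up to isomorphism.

Answer: VALID PRODUCT

Derivation:
|A|·|B| = 2·4 = 8;  |P| = 8
Check the pairing map k ↦ (π_A(k), π_B(k)):
  0 ↦ (0,1)
  1 ↦ (1,3)
  2 ↦ (0,3)
  3 ↦ (1,1)
  4 ↦ (0,2)
  5 ↦ (1,0)
  6 ↦ (1,2)
  7 ↦ (0,0)
distinct pairs in image: 8 / 8 needed
  → bijection onto A×B; projections well-typed.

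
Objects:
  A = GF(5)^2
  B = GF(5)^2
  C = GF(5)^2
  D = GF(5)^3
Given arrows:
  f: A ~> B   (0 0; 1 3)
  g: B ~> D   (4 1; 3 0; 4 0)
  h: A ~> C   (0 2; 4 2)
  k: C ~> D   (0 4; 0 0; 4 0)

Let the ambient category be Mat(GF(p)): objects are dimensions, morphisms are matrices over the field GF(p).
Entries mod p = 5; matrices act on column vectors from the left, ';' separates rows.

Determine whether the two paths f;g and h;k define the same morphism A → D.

Along f;g (path 1):
  e0=⟨1,0⟩ f~>⟨0,1⟩ g~>⟨1,0,0⟩
  e1=⟨0,1⟩ f~>⟨0,3⟩ g~>⟨3,0,0⟩
  ⟦path⟧₁ = (1 3; 0 0; 0 0)
Along h;k (path 2):
  e0=⟨1,0⟩ h~>⟨0,4⟩ k~>⟨1,0,0⟩
  e1=⟨0,1⟩ h~>⟨2,2⟩ k~>⟨3,0,3⟩
  ⟦path⟧₂ = (1 3; 0 0; 0 3)
Equal? distinct morphisms ✗

Answer: DOES NOT COMMUTE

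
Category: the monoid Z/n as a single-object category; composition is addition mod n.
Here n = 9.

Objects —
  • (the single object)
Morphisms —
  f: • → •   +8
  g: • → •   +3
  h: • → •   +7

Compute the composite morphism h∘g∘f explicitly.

  0 +8≡8 +3≡2 +7≡0  (mod 9)
composite: +0

Answer: +0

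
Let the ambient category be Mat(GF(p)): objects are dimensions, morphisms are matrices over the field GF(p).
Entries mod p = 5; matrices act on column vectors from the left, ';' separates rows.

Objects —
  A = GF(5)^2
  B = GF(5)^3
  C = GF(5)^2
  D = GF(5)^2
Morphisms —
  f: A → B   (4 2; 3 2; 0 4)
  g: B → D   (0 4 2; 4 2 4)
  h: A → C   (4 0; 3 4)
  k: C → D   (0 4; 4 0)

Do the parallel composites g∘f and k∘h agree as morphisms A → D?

Answer: DOES NOT COMMUTE

Work:
Path 1 = f;g:
  e0=[1,0] f→[4,3,0] g→[2,2]
  e1=[0,1] f→[2,2,4] g→[1,3]
  ⟦path⟧₁ = (2 1; 2 3)
Path 2 = h;k:
  e0=[1,0] h→[4,3] k→[2,1]
  e1=[0,1] h→[0,4] k→[1,0]
  ⟦path⟧₂ = (2 1; 1 0)
Equal? NO — does not commute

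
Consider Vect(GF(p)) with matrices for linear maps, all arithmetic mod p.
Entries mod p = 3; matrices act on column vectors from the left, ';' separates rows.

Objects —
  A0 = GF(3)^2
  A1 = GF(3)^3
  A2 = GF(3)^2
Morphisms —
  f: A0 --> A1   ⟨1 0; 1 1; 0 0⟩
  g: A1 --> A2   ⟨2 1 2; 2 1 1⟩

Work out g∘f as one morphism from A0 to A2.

Answer: ⟨0 1; 0 1⟩

Work:
  e0=⟨1,0⟩ f-->⟨1,1,0⟩ g-->⟨0,0⟩
  e1=⟨0,1⟩ f-->⟨0,1,0⟩ g-->⟨1,1⟩
composite: ⟨0 1; 0 1⟩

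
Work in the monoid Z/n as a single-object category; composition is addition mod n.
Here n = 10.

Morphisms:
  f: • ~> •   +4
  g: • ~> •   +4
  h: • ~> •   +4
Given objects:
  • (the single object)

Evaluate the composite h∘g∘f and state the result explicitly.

Answer: +2

Trace:
  0 +4≡4 +4≡8 +4≡2  (mod 10)
composite: +2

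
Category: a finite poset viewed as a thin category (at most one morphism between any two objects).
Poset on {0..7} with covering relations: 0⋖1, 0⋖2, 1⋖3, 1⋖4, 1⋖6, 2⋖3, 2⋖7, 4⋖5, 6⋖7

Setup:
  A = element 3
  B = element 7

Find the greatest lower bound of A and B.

Answer: NO MEET EXISTS

Derivation:
Lower bounds of A=3 and B=7: {0,1,2}
  maximal lower bounds 1 and 2 are incomparable: neither 1⊑2 nor 2⊑1
→ no greatest lower bound exists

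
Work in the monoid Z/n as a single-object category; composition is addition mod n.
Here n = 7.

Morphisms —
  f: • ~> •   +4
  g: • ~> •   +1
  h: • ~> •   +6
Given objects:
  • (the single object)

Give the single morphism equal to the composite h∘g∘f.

  0 +4≡4 +1≡5 +6≡4  (mod 7)
composite: +4

Answer: +4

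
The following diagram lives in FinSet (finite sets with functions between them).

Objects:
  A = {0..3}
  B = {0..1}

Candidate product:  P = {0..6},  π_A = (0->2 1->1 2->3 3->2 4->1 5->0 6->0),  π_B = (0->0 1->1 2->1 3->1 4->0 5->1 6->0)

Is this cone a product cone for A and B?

Answer: NOT A VALID PRODUCT — |P|=7 ≠ |A|·|B|=8

Trace:
|A|·|B| = 4·2 = 8;  |P| = 7
  → cardinalities differ; no bijection possible.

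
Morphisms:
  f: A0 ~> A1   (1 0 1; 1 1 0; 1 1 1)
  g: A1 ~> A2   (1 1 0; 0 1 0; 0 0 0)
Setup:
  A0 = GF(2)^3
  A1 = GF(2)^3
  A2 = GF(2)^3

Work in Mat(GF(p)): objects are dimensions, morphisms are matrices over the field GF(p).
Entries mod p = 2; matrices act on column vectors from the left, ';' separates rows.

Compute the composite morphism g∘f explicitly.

  e0=(1,0,0) f~>(1,1,1) g~>(0,1,0)
  e1=(0,1,0) f~>(0,1,1) g~>(1,1,0)
  e2=(0,0,1) f~>(1,0,1) g~>(1,0,0)
composite: (0 1 1; 1 1 0; 0 0 0)

Answer: (0 1 1; 1 1 0; 0 0 0)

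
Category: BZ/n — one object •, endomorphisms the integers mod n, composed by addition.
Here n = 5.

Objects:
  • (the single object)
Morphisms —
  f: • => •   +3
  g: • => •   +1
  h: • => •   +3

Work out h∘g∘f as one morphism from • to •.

Answer: +2

Work:
  0 +3≡3 +1≡4 +3≡2  (mod 5)
composite: +2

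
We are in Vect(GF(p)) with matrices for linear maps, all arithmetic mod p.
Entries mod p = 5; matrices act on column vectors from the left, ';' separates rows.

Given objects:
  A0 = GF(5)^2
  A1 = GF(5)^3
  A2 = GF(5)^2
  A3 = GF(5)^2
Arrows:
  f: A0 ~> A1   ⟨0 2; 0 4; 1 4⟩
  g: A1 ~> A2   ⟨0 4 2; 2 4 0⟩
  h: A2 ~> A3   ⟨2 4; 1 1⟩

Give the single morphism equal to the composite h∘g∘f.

Answer: ⟨4 3; 2 4⟩

Derivation:
  e0=(1,0) f~>(0,0,1) g~>(2,0) h~>(4,2)
  e1=(0,1) f~>(2,4,4) g~>(4,0) h~>(3,4)
composite: ⟨4 3; 2 4⟩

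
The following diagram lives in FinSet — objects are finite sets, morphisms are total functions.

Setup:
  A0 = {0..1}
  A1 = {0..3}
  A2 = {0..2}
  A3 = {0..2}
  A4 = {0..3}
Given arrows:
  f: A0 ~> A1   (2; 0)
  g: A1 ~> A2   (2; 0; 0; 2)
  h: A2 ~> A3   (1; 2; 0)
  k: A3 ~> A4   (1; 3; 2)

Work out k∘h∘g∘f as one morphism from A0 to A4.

  0 f~>2 g~>0 h~>1 k~>3
  1 f~>0 g~>2 h~>0 k~>1
⟦path⟧: (3; 1)

Answer: (3; 1)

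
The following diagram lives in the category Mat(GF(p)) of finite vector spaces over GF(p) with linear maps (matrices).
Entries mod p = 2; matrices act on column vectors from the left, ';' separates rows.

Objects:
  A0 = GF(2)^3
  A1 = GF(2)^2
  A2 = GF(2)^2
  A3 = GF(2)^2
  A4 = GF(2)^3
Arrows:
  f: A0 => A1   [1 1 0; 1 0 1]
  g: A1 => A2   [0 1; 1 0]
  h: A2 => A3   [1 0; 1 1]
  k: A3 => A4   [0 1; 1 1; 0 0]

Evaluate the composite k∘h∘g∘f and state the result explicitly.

  e0=(1,0,0) f=>(1,1) g=>(1,1) h=>(1,0) k=>(0,1,0)
  e1=(0,1,0) f=>(1,0) g=>(0,1) h=>(0,1) k=>(1,1,0)
  e2=(0,0,1) f=>(0,1) g=>(1,0) h=>(1,1) k=>(1,0,0)
composite: [0 1 1; 1 1 0; 0 0 0]

Answer: [0 1 1; 1 1 0; 0 0 0]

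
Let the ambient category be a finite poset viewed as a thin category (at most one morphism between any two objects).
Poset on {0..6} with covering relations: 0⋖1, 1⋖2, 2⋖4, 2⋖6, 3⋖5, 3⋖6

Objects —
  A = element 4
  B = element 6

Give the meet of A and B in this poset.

Lower bounds of A=4 and B=6: {0,1,2}
  0 <= 2
  1 <= 2
  2 <= 2
glb = 2

Answer: A∧B = 2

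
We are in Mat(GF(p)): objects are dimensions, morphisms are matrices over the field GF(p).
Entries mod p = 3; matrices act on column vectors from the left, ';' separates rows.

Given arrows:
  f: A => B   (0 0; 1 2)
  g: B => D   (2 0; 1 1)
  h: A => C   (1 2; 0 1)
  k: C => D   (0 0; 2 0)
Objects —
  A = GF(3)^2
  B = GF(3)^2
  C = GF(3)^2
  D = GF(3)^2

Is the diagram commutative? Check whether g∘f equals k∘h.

Answer: DOES NOT COMMUTE

Work:
1) trace f;g:
  e0=[1,0] f=>[0,1] g=>[0,1]
  e1=[0,1] f=>[0,2] g=>[0,2]
  composite₁ = (0 0; 1 2)
2) trace h;k:
  e0=[1,0] h=>[1,0] k=>[0,2]
  e1=[0,1] h=>[2,1] k=>[0,1]
  composite₂ = (0 0; 2 1)
Equal? NO — does not commute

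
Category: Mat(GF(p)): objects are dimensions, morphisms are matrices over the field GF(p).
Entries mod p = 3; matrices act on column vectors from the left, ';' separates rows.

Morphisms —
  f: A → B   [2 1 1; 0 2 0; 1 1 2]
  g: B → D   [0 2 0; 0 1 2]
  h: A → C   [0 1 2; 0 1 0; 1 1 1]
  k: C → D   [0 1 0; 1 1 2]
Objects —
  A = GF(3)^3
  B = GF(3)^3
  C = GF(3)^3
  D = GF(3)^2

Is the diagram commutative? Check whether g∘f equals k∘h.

Answer: COMMUTES

Trace:
Along f;g (path 1):
  e0=(1,0,0) f→(2,0,1) g→(0,2)
  e1=(0,1,0) f→(1,2,1) g→(1,1)
  e2=(0,0,1) f→(1,0,2) g→(0,1)
  composite₁ = [0 1 0; 2 1 1]
Along h;k (path 2):
  e0=(1,0,0) h→(0,0,1) k→(0,2)
  e1=(0,1,0) h→(1,1,1) k→(1,1)
  e2=(0,0,1) h→(2,0,1) k→(0,1)
  composite₂ = [0 1 0; 2 1 1]
Equal? same morphism ✓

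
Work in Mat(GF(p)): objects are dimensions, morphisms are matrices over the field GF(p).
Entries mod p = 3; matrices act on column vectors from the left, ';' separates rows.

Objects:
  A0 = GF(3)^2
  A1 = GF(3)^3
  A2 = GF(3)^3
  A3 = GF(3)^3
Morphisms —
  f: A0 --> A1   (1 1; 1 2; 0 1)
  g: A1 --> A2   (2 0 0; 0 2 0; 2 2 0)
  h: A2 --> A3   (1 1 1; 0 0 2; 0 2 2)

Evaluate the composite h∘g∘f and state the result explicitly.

  e0=⟨1,0⟩ f-->⟨1,1,0⟩ g-->⟨2,2,1⟩ h-->⟨2,2,0⟩
  e1=⟨0,1⟩ f-->⟨1,2,1⟩ g-->⟨2,1,0⟩ h-->⟨0,0,2⟩
⟦path⟧: (2 0; 2 0; 0 2)

Answer: (2 0; 2 0; 0 2)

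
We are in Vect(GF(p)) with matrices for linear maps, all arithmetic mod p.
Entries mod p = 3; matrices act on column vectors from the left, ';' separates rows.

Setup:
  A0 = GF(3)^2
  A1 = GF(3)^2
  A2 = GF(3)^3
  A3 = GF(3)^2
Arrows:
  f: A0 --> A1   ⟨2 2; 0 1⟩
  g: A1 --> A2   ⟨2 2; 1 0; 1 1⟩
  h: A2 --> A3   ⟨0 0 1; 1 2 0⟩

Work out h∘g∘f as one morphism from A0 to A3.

  e0=[1,0] f-->[2,0] g-->[1,2,2] h-->[2,2]
  e1=[0,1] f-->[2,1] g-->[0,2,0] h-->[0,1]
result: ⟨2 0; 2 1⟩

Answer: ⟨2 0; 2 1⟩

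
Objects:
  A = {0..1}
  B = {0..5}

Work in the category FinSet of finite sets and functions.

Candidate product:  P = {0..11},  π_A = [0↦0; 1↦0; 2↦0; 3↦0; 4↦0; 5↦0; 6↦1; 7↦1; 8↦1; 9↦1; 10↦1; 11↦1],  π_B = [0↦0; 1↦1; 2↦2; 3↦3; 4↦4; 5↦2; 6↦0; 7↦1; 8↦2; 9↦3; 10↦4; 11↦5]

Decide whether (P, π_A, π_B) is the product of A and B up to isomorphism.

Answer: NOT A VALID PRODUCT — duplicate pair at indices 2,5

Derivation:
|A|·|B| = 2·6 = 12;  |P| = 12
Check the pairing map k ↦ (π_A(k), π_B(k)):
  0 ↦ (0,0)
  1 ↦ (0,1)
  2 ↦ (0,2)
  3 ↦ (0,3)
  4 ↦ (0,4)
  5 ↦ (0,2)  ✗ repeats pair of k=2
  6 ↦ (1,0)
  7 ↦ (1,1)
  8 ↦ (1,2)
  9 ↦ (1,3)
  10 ↦ (1,4)
  11 ↦ (1,5)
distinct pairs in image: 11 / 12 needed
  → (0,2) hit at k=2 and k=5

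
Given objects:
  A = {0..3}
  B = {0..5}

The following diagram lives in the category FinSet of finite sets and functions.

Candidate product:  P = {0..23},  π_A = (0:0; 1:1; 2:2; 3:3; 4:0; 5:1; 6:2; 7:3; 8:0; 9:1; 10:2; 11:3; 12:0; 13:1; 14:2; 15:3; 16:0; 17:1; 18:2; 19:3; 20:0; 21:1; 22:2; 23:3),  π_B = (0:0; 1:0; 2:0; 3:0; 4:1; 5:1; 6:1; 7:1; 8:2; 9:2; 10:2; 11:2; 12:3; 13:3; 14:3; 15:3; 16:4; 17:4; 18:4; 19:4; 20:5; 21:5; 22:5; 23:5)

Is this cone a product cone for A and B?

|A|·|B| = 4·6 = 24;  |P| = 24
Check the pairing map k ↦ (π_A(k), π_B(k)):
  0 : (0,0)
  1 : (1,0)
  2 : (2,0)
  3 : (3,0)
  4 : (0,1)
  5 : (1,1)
  6 : (2,1)
  7 : (3,1)
  8 : (0,2)
  9 : (1,2)
  10 : (2,2)
  11 : (3,2)
  12 : (0,3)
  13 : (1,3)
  14 : (2,3)
  15 : (3,3)
  16 : (0,4)
  17 : (1,4)
  18 : (2,4)
  19 : (3,4)
  20 : (0,5)
  21 : (1,5)
  22 : (2,5)
  23 : (3,5)
distinct pairs in image: 24 / 24 needed
  → bijection onto A×B; projections well-typed.

Answer: VALID PRODUCT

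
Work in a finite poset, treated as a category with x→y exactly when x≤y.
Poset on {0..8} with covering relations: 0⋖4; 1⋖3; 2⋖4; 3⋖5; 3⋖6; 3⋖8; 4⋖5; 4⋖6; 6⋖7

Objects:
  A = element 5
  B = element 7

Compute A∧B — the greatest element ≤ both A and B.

Lower bounds of A=5 and B=7: {0,1,2,3,4}
  maximal lower bounds 3 and 4 are incomparable: neither 3⊑4 nor 4⊑3
→ no greatest lower bound exists

Answer: NO MEET EXISTS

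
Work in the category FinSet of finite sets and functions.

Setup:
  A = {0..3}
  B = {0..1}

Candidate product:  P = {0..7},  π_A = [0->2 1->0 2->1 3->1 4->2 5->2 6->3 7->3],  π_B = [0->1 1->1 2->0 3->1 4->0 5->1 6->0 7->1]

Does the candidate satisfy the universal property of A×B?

Answer: NOT A VALID PRODUCT — duplicate pair at indices 5,0

Derivation:
|A|·|B| = 4·2 = 8;  |P| = 8
Check the pairing map k ↦ (π_A(k), π_B(k)):
  0 -> (2,1)
  1 -> (0,1)
  2 -> (1,0)
  3 -> (1,1)
  4 -> (2,0)
  5 -> (2,1)  ✗ repeats pair of k=0
  6 -> (3,0)
  7 -> (3,1)
distinct pairs in image: 7 / 8 needed
  → (2,1) hit at k=0 and k=5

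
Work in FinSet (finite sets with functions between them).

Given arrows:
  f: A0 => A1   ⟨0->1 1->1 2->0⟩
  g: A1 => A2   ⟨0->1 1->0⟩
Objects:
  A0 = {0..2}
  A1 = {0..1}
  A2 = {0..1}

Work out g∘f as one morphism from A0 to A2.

  0 f=>1 g=>0
  1 f=>1 g=>0
  2 f=>0 g=>1
⟦path⟧: ⟨0->0 1->0 2->1⟩

Answer: ⟨0->0 1->0 2->1⟩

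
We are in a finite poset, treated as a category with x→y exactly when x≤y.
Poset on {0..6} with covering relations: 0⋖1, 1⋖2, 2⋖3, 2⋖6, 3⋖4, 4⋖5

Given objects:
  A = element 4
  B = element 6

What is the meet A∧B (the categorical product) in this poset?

Answer: A∧B = 2

Work:
Lower bounds of A=4 and B=6: {0,1,2}
  0 ≤ 2
  1 ≤ 2
  2 ≤ 2
glb = 2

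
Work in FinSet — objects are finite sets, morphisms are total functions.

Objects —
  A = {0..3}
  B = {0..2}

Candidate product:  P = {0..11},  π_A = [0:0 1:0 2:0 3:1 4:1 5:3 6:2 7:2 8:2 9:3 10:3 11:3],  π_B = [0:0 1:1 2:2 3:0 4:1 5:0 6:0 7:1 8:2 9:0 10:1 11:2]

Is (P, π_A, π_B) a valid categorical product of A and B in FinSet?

|A|·|B| = 4·3 = 12;  |P| = 12
Check the pairing map k ↦ (π_A(k), π_B(k)):
  0 : (0,0)
  1 : (0,1)
  2 : (0,2)
  3 : (1,0)
  4 : (1,1)
  5 : (3,0)
  6 : (2,0)
  7 : (2,1)
  8 : (2,2)
  9 : (3,0)  ✗ repeats pair of k=5
  10 : (3,1)
  11 : (3,2)
distinct pairs in image: 11 / 12 needed
  → (3,0) hit at k=5 and k=9

Answer: NOT A VALID PRODUCT — duplicate pair at indices 9,5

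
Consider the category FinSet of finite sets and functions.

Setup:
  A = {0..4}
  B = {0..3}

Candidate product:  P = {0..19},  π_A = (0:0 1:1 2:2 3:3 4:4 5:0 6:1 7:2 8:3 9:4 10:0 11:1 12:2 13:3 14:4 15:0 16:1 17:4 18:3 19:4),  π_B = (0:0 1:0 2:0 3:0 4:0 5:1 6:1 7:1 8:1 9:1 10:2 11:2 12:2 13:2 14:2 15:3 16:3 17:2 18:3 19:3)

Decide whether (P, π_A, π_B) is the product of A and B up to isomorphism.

|A|·|B| = 5·4 = 20;  |P| = 20
Check the pairing map k ↦ (π_A(k), π_B(k)):
  0 : (0,0)
  1 : (1,0)
  2 : (2,0)
  3 : (3,0)
  4 : (4,0)
  5 : (0,1)
  6 : (1,1)
  7 : (2,1)
  8 : (3,1)
  9 : (4,1)
  10 : (0,2)
  11 : (1,2)
  12 : (2,2)
  13 : (3,2)
  14 : (4,2)
  15 : (0,3)
  16 : (1,3)
  17 : (4,2)  ✗ repeats pair of k=14
  18 : (3,3)
  19 : (4,3)
distinct pairs in image: 19 / 20 needed
  → (4,2) hit at k=14 and k=17

Answer: NOT A VALID PRODUCT — duplicate pair at indices 14,17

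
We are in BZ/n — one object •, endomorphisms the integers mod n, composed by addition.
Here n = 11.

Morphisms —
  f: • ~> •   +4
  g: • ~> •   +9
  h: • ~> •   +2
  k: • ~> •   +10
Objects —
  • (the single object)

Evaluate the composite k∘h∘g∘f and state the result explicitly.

Answer: +3

Work:
  0 +4≡4 +9≡2 +2≡4 +10≡3  (mod 11)
⟦path⟧: +3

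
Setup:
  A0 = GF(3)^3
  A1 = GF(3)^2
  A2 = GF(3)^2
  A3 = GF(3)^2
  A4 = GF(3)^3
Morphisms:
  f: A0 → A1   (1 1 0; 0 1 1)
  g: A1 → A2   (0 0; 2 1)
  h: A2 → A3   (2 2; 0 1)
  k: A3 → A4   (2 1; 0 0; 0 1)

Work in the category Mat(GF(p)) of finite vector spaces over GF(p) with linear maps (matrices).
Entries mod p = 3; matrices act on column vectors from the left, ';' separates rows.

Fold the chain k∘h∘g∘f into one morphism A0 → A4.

Answer: (1 0 2; 0 0 0; 2 0 1)

Derivation:
  e0=(1,0,0) f→(1,0) g→(0,2) h→(1,2) k→(1,0,2)
  e1=(0,1,0) f→(1,1) g→(0,0) h→(0,0) k→(0,0,0)
  e2=(0,0,1) f→(0,1) g→(0,1) h→(2,1) k→(2,0,1)
⟦path⟧: (1 0 2; 0 0 0; 2 0 1)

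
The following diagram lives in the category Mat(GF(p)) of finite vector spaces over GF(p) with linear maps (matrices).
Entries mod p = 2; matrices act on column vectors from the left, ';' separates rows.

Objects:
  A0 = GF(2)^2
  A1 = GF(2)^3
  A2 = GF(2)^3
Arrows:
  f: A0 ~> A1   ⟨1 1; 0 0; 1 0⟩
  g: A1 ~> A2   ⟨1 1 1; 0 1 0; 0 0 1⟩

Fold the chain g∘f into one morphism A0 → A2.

  e0=⟨1,0⟩ f~>⟨1,0,1⟩ g~>⟨0,0,1⟩
  e1=⟨0,1⟩ f~>⟨1,0,0⟩ g~>⟨1,0,0⟩
⟦path⟧: ⟨0 1; 0 0; 1 0⟩

Answer: ⟨0 1; 0 0; 1 0⟩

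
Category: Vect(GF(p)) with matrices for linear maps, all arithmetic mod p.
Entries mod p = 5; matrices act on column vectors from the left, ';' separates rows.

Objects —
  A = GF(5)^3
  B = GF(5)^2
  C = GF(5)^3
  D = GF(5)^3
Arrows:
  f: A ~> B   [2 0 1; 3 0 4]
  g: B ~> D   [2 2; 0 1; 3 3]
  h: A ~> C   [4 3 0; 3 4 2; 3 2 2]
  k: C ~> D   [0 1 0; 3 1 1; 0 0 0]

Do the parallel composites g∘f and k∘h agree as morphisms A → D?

Answer: DOES NOT COMMUTE

Trace:
Path 1 = f;g:
  e0=(1,0,0) f~>(2,3) g~>(0,3,0)
  e1=(0,1,0) f~>(0,0) g~>(0,0,0)
  e2=(0,0,1) f~>(1,4) g~>(0,4,0)
  ⟦path⟧₁ = [0 0 0; 3 0 4; 0 0 0]
Path 2 = h;k:
  e0=(1,0,0) h~>(4,3,3) k~>(3,3,0)
  e1=(0,1,0) h~>(3,4,2) k~>(4,0,0)
  e2=(0,0,1) h~>(0,2,2) k~>(2,4,0)
  ⟦path⟧₂ = [3 4 2; 3 0 4; 0 0 0]
Equal? distinct morphisms ✗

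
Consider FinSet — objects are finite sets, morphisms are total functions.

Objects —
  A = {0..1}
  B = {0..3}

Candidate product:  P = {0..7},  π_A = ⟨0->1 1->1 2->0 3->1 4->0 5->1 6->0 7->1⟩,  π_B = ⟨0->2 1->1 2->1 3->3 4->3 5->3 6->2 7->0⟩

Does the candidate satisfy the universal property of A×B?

|A|·|B| = 2·4 = 8;  |P| = 8
Check the pairing map k ↦ (π_A(k), π_B(k)):
  0 -> (1,2)
  1 -> (1,1)
  2 -> (0,1)
  3 -> (1,3)
  4 -> (0,3)
  5 -> (1,3)  ✗ repeats pair of k=3
  6 -> (0,2)
  7 -> (1,0)
distinct pairs in image: 7 / 8 needed
  → (1,3) hit at k=3 and k=5

Answer: NOT A VALID PRODUCT — duplicate pair at indices 3,5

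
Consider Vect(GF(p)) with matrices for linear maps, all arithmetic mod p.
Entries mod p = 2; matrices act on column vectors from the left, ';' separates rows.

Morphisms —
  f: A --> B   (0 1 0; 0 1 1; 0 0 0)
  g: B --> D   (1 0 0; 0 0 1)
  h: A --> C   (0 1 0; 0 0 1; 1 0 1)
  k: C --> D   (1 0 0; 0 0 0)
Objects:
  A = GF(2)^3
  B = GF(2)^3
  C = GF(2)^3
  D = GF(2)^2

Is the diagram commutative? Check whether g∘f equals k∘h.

Answer: COMMUTES

Trace:
1) trace f;g:
  e0=(1,0,0) f-->(0,0,0) g-->(0,0)
  e1=(0,1,0) f-->(1,1,0) g-->(1,0)
  e2=(0,0,1) f-->(0,1,0) g-->(0,0)
  result₁ = (0 1 0; 0 0 0)
2) trace h;k:
  e0=(1,0,0) h-->(0,0,1) k-->(0,0)
  e1=(0,1,0) h-->(1,0,0) k-->(1,0)
  e2=(0,0,1) h-->(0,1,1) k-->(0,0)
  result₂ = (0 1 0; 0 0 0)
Equal? YES — commutes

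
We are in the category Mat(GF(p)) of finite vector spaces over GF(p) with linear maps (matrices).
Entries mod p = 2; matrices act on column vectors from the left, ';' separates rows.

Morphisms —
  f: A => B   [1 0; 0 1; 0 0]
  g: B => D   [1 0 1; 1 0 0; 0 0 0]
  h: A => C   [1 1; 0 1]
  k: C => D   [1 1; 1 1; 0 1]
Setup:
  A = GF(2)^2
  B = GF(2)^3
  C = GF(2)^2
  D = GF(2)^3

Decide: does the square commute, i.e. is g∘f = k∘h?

Answer: DOES NOT COMMUTE

Work:
Path 1 = f;g:
  e0=(1,0) f=>(1,0,0) g=>(1,1,0)
  e1=(0,1) f=>(0,1,0) g=>(0,0,0)
  composite₁ = [1 0; 1 0; 0 0]
Path 2 = h;k:
  e0=(1,0) h=>(1,0) k=>(1,1,0)
  e1=(0,1) h=>(1,1) k=>(0,0,1)
  composite₂ = [1 0; 1 0; 0 1]
Equal? NO — does not commute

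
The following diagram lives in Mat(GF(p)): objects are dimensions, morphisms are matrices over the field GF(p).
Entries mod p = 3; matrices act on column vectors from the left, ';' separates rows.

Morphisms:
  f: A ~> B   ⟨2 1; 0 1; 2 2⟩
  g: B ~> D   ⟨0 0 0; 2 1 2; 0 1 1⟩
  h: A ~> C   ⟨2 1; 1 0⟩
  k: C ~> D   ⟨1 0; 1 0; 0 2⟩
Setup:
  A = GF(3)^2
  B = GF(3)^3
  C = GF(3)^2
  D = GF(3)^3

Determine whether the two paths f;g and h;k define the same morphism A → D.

Answer: DOES NOT COMMUTE

Work:
Path 1 = f;g:
  e0=[1,0] f~>[2,0,2] g~>[0,2,2]
  e1=[0,1] f~>[1,1,2] g~>[0,1,0]
  result₁ = ⟨0 0; 2 1; 2 0⟩
Path 2 = h;k:
  e0=[1,0] h~>[2,1] k~>[2,2,2]
  e1=[0,1] h~>[1,0] k~>[1,1,0]
  result₂ = ⟨2 1; 2 1; 2 0⟩
Equal? distinct morphisms ✗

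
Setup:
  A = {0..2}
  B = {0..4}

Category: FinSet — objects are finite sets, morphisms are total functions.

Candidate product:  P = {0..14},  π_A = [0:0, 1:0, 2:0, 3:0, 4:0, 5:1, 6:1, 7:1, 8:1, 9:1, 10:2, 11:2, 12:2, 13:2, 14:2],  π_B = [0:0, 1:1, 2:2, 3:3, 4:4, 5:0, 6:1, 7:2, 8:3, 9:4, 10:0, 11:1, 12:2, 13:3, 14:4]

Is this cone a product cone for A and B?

Answer: VALID PRODUCT

Trace:
|A|·|B| = 3·5 = 15;  |P| = 15
Check the pairing map k ↦ (π_A(k), π_B(k)):
  0 : (0,0)
  1 : (0,1)
  2 : (0,2)
  3 : (0,3)
  4 : (0,4)
  5 : (1,0)
  6 : (1,1)
  7 : (1,2)
  8 : (1,3)
  9 : (1,4)
  10 : (2,0)
  11 : (2,1)
  12 : (2,2)
  13 : (2,3)
  14 : (2,4)
distinct pairs in image: 15 / 15 needed
  → bijection onto A×B; projections well-typed.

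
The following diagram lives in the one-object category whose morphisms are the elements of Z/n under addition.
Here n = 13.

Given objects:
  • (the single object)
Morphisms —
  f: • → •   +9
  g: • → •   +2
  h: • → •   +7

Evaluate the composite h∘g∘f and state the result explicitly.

  0 +9≡9 +2≡11 +7≡5  (mod 13)
result: +5

Answer: +5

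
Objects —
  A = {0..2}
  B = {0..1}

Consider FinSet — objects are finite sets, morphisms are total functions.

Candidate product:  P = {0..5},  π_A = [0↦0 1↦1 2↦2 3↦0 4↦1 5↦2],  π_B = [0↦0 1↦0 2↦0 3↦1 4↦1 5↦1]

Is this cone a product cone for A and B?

Answer: VALID PRODUCT

Derivation:
|A|·|B| = 3·2 = 6;  |P| = 6
Check the pairing map k ↦ (π_A(k), π_B(k)):
  0 ↦ (0,0)
  1 ↦ (1,0)
  2 ↦ (2,0)
  3 ↦ (0,1)
  4 ↦ (1,1)
  5 ↦ (2,1)
distinct pairs in image: 6 / 6 needed
  → bijection onto A×B; projections well-typed.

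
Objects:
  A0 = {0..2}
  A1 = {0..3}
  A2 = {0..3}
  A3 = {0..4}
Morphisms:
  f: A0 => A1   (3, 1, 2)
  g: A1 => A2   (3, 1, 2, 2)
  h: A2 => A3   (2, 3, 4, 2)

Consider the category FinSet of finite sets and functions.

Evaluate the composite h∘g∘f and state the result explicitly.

Answer: (4, 3, 4)

Trace:
  0 f=>3 g=>2 h=>4
  1 f=>1 g=>1 h=>3
  2 f=>2 g=>2 h=>4
result: (4, 3, 4)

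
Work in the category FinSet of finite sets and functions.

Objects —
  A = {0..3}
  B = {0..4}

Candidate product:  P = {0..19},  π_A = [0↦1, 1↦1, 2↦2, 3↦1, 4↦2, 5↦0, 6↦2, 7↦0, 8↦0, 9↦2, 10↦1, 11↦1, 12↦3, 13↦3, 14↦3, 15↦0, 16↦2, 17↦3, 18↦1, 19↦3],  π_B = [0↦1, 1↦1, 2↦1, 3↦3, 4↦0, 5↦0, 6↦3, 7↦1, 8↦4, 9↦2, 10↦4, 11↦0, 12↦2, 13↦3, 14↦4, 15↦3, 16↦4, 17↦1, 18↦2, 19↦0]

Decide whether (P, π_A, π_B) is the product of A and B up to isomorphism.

Answer: NOT A VALID PRODUCT — duplicate pair at indices 1,0

Derivation:
|A|·|B| = 4·5 = 20;  |P| = 20
Check the pairing map k ↦ (π_A(k), π_B(k)):
  0 ↦ (1,1)
  1 ↦ (1,1)  ✗ repeats pair of k=0
  2 ↦ (2,1)
  3 ↦ (1,3)
  4 ↦ (2,0)
  5 ↦ (0,0)
  6 ↦ (2,3)
  7 ↦ (0,1)
  8 ↦ (0,4)
  9 ↦ (2,2)
  10 ↦ (1,4)
  11 ↦ (1,0)
  12 ↦ (3,2)
  13 ↦ (3,3)
  14 ↦ (3,4)
  15 ↦ (0,3)
  16 ↦ (2,4)
  17 ↦ (3,1)
  18 ↦ (1,2)
  19 ↦ (3,0)
distinct pairs in image: 19 / 20 needed
  → (1,1) hit at k=0 and k=1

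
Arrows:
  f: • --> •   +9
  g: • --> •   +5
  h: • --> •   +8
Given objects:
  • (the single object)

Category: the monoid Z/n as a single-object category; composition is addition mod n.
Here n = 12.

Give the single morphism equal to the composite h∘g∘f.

  0 +9≡9 +5≡2 +8≡10  (mod 12)
⟦path⟧: +10

Answer: +10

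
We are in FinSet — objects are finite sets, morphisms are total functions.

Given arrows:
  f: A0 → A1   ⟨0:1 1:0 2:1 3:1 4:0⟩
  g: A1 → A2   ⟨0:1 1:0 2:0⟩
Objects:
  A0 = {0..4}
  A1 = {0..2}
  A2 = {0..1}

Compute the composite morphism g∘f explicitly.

Answer: ⟨0:0 1:1 2:0 3:0 4:1⟩

Work:
  0 f→1 g→0
  1 f→0 g→1
  2 f→1 g→0
  3 f→1 g→0
  4 f→0 g→1
composite: ⟨0:0 1:1 2:0 3:0 4:1⟩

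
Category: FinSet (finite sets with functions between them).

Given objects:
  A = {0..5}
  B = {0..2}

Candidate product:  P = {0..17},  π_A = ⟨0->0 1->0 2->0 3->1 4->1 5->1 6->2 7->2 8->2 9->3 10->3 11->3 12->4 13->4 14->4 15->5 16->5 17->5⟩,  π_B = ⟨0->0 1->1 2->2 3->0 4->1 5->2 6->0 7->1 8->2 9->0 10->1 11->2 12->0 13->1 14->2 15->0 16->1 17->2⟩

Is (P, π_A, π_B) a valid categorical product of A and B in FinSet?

|A|·|B| = 6·3 = 18;  |P| = 18
Check the pairing map k ↦ (π_A(k), π_B(k)):
  0 -> (0,0)
  1 -> (0,1)
  2 -> (0,2)
  3 -> (1,0)
  4 -> (1,1)
  5 -> (1,2)
  6 -> (2,0)
  7 -> (2,1)
  8 -> (2,2)
  9 -> (3,0)
  10 -> (3,1)
  11 -> (3,2)
  12 -> (4,0)
  13 -> (4,1)
  14 -> (4,2)
  15 -> (5,0)
  16 -> (5,1)
  17 -> (5,2)
distinct pairs in image: 18 / 18 needed
  → bijection onto A×B; projections well-typed.

Answer: VALID PRODUCT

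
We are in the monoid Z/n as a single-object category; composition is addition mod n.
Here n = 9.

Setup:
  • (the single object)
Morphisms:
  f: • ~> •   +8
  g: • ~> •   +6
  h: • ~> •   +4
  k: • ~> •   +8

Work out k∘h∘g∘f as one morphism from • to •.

  0 +8≡8 +6≡5 +4≡0 +8≡8  (mod 9)
result: +8

Answer: +8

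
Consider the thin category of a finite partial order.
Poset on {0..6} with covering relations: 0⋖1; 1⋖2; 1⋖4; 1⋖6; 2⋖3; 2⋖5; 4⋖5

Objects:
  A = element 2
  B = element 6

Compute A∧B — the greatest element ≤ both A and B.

Lower bounds of A=2 and B=6: {0,1}
  0 ⊑ 1
  1 ⊑ 1
glb = 1

Answer: A∧B = 1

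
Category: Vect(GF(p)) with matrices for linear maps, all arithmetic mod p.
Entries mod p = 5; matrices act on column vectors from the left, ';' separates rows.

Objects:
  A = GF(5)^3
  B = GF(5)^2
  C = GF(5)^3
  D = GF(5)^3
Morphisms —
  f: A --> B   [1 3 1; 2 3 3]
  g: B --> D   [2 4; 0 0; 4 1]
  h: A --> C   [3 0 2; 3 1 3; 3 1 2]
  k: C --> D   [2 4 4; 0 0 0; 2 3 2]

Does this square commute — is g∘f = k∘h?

Answer: COMMUTES

Trace:
Along f;g (path 1):
  e0=⟨1,0,0⟩ f-->⟨1,2⟩ g-->⟨0,0,1⟩
  e1=⟨0,1,0⟩ f-->⟨3,3⟩ g-->⟨3,0,0⟩
  e2=⟨0,0,1⟩ f-->⟨1,3⟩ g-->⟨4,0,2⟩
  result₁ = [0 3 4; 0 0 0; 1 0 2]
Along h;k (path 2):
  e0=⟨1,0,0⟩ h-->⟨3,3,3⟩ k-->⟨0,0,1⟩
  e1=⟨0,1,0⟩ h-->⟨0,1,1⟩ k-->⟨3,0,0⟩
  e2=⟨0,0,1⟩ h-->⟨2,3,2⟩ k-->⟨4,0,2⟩
  result₂ = [0 3 4; 0 0 0; 1 0 2]
Equal? equal; square commutes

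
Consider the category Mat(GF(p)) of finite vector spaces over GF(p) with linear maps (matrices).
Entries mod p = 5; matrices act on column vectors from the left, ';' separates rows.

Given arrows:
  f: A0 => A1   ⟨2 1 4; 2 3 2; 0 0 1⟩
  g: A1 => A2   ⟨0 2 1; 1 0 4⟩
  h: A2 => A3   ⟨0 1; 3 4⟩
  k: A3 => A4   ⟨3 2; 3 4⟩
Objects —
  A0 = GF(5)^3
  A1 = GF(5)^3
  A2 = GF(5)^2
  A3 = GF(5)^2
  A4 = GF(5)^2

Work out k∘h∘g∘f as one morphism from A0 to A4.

Answer: ⟨1 2 3; 1 1 2⟩

Trace:
  e0=(1,0,0) f=>(2,2,0) g=>(4,2) h=>(2,0) k=>(1,1)
  e1=(0,1,0) f=>(1,3,0) g=>(1,1) h=>(1,2) k=>(2,1)
  e2=(0,0,1) f=>(4,2,1) g=>(0,3) h=>(3,2) k=>(3,2)
⟦path⟧: ⟨1 2 3; 1 1 2⟩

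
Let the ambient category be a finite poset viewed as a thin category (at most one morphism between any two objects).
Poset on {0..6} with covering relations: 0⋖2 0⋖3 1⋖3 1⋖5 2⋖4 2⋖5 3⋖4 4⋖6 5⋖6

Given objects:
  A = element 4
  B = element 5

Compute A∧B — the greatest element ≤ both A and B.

Common predecessors of 4,5: {0,1,2}
  maximal lower bounds 1 and 2 are incomparable: neither 1<=2 nor 2<=1
→ no greatest lower bound exists

Answer: NO MEET EXISTS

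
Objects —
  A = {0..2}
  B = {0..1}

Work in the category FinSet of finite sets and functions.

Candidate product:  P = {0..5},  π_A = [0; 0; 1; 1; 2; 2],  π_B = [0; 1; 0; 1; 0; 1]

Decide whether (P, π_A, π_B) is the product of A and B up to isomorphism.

Answer: VALID PRODUCT

Trace:
|A|·|B| = 3·2 = 6;  |P| = 6
Check the pairing map k ↦ (π_A(k), π_B(k)):
  0 ↦ (0,0)
  1 ↦ (0,1)
  2 ↦ (1,0)
  3 ↦ (1,1)
  4 ↦ (2,0)
  5 ↦ (2,1)
distinct pairs in image: 6 / 6 needed
  → bijection onto A×B; projections well-typed.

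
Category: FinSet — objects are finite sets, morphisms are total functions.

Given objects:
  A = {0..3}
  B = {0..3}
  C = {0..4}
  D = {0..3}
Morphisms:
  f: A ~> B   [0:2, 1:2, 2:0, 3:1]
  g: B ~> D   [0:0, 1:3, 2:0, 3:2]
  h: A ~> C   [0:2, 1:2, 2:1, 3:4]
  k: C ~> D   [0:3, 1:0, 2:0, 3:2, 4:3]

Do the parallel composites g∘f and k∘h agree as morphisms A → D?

Answer: COMMUTES

Trace:
Path 1 = f;g:
  0 f~>2 g~>0
  1 f~>2 g~>0
  2 f~>0 g~>0
  3 f~>1 g~>3
  composite₁ = [0:0, 1:0, 2:0, 3:3]
Path 2 = h;k:
  0 h~>2 k~>0
  1 h~>2 k~>0
  2 h~>1 k~>0
  3 h~>4 k~>3
  composite₂ = [0:0, 1:0, 2:0, 3:3]
Equal? YES — commutes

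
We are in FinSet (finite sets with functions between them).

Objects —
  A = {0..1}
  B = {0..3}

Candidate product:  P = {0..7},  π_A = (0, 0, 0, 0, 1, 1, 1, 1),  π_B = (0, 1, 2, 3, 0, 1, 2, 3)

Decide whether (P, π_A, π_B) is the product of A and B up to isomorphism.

Answer: VALID PRODUCT

Trace:
|A|·|B| = 2·4 = 8;  |P| = 8
Check the pairing map k ↦ (π_A(k), π_B(k)):
  0 -> (0,0)
  1 -> (0,1)
  2 -> (0,2)
  3 -> (0,3)
  4 -> (1,0)
  5 -> (1,1)
  6 -> (1,2)
  7 -> (1,3)
distinct pairs in image: 8 / 8 needed
  → bijection onto A×B; projections well-typed.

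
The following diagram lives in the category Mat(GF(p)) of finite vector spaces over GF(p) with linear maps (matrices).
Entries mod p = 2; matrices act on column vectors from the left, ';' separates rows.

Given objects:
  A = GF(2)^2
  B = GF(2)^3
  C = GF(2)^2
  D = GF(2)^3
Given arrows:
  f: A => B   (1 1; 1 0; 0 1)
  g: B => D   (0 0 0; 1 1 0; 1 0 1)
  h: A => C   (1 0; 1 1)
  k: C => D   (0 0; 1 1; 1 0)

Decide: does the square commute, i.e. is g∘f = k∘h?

Answer: COMMUTES

Work:
1) trace f;g:
  e0=(1,0) f=>(1,1,0) g=>(0,0,1)
  e1=(0,1) f=>(1,0,1) g=>(0,1,0)
  ⟦path⟧₁ = (0 0; 0 1; 1 0)
2) trace h;k:
  e0=(1,0) h=>(1,1) k=>(0,0,1)
  e1=(0,1) h=>(0,1) k=>(0,1,0)
  ⟦path⟧₂ = (0 0; 0 1; 1 0)
Equal? equal; square commutes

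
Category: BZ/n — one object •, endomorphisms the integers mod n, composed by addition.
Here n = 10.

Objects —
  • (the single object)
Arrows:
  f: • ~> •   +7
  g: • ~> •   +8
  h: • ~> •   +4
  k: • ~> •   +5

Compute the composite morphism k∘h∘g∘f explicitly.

  0 +7≡7 +8≡5 +4≡9 +5≡4  (mod 10)
composite: +4

Answer: +4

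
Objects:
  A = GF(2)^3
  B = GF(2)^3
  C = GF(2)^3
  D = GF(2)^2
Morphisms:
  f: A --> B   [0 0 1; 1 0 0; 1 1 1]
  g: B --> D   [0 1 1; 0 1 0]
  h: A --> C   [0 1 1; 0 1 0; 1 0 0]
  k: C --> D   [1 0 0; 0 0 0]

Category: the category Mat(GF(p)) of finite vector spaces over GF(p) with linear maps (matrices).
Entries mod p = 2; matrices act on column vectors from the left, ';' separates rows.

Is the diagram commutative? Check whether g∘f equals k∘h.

Along f;g (path 1):
  e0=(1,0,0) f-->(0,1,1) g-->(0,1)
  e1=(0,1,0) f-->(0,0,1) g-->(1,0)
  e2=(0,0,1) f-->(1,0,1) g-->(1,0)
  composite₁ = [0 1 1; 1 0 0]
Along h;k (path 2):
  e0=(1,0,0) h-->(0,0,1) k-->(0,0)
  e1=(0,1,0) h-->(1,1,0) k-->(1,0)
  e2=(0,0,1) h-->(1,0,0) k-->(1,0)
  composite₂ = [0 1 1; 0 0 0]
Equal? distinct morphisms ✗

Answer: DOES NOT COMMUTE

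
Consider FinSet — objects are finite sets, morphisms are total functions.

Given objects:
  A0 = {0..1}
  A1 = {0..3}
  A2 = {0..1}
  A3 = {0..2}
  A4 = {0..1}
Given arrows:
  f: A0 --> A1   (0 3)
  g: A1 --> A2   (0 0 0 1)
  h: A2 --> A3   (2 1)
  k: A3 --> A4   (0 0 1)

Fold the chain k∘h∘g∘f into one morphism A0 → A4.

  0 f-->0 g-->0 h-->2 k-->1
  1 f-->3 g-->1 h-->1 k-->0
⟦path⟧: (1 0)

Answer: (1 0)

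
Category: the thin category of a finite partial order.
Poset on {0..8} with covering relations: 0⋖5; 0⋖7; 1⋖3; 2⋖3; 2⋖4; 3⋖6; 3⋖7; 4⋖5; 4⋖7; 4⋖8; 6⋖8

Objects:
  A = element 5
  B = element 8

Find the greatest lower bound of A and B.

Answer: A∧B = 4

Work:
{x : x⊑A ∧ x⊑B} = {2,4}  (A=5, B=8)
  2 ⊑ 4
  4 ⊑ 4
glb = 4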